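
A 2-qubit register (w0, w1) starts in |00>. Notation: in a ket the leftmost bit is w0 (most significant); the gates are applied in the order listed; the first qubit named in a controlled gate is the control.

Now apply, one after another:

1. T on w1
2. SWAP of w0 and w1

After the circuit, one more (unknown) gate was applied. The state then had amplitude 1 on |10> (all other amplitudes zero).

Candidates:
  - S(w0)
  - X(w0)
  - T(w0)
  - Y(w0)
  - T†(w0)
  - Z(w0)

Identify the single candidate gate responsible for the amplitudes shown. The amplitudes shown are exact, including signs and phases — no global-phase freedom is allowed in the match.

The applied gate was X(w0).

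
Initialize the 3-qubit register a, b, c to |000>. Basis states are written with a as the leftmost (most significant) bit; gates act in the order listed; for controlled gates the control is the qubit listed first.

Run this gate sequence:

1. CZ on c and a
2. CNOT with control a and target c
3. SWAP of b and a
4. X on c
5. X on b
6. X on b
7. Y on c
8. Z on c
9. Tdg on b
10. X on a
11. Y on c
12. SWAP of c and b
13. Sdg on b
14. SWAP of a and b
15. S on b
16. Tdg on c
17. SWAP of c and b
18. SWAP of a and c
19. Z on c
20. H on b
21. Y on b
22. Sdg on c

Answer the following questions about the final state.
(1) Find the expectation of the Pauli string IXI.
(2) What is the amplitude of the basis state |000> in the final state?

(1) The observable IXI averages to -1. Key observation: steps 5-6 multiply out to the identity, so the circuit reduces to the remaining gates.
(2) |000> carries amplitude 0 in the final state.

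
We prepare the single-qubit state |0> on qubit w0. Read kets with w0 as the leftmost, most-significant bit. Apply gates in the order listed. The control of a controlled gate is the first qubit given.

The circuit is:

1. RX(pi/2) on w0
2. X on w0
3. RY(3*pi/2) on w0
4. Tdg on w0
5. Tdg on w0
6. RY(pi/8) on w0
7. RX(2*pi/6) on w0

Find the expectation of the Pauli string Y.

In the final state, Y has expectation sqrt(6 - 3*sqrt(2))/4.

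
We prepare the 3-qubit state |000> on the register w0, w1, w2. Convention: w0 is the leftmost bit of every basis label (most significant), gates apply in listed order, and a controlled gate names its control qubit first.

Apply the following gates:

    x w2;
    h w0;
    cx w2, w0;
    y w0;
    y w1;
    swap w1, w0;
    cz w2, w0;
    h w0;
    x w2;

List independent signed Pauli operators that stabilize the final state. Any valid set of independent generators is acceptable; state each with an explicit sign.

The final state is stabilized by the group generated by -XII, -IXI, +IIZ; other independent generating sets are equally valid.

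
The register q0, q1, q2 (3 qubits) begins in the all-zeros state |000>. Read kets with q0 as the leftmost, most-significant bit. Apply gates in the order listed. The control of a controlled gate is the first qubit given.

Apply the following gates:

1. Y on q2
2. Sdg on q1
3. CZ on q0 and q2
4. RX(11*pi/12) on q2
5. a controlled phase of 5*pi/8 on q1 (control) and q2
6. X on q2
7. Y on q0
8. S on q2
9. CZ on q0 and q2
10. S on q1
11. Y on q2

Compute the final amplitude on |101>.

|101> carries amplitude -I*sqrt(sqrt(2) + 2)/4 + I*sqrt(6 - 3*sqrt(2))/4 in the final state.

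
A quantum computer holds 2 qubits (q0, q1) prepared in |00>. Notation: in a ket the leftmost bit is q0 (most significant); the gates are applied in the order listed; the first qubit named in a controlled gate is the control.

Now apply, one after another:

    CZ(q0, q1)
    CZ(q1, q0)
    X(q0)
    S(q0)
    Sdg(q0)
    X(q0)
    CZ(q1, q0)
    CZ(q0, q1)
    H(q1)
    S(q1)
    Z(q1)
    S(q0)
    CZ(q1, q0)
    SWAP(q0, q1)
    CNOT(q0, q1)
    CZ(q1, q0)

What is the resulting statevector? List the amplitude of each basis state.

The resulting statevector has amplitude sqrt(2)/2 on |00>, 0 on |01>, 0 on |10>, sqrt(2)*I/2 on |11>. Key observation: steps 1-8 multiply out to the identity, so the circuit reduces to the remaining gates.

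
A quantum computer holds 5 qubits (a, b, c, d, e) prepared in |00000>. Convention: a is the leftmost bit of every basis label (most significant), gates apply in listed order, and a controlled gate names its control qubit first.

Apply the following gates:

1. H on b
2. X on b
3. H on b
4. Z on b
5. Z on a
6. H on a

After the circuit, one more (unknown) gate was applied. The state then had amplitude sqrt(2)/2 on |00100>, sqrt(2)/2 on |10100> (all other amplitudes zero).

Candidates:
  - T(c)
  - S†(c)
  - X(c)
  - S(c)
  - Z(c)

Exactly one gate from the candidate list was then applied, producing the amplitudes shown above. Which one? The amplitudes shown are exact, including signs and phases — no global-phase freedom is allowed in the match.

The applied gate was X(c).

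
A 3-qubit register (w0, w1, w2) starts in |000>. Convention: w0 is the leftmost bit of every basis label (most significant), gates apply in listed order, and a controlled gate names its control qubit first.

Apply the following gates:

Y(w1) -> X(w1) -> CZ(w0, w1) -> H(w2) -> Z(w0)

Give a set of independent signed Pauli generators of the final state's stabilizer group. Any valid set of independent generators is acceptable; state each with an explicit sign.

The stabilizer group can be generated by +IIX, +ZII, +IZI, among other valid generating sets.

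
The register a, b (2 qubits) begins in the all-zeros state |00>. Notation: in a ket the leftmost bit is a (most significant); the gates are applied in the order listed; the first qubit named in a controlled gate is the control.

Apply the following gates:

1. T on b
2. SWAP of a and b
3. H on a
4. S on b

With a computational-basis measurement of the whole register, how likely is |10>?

Outcome |10> occurs with probability 1/2.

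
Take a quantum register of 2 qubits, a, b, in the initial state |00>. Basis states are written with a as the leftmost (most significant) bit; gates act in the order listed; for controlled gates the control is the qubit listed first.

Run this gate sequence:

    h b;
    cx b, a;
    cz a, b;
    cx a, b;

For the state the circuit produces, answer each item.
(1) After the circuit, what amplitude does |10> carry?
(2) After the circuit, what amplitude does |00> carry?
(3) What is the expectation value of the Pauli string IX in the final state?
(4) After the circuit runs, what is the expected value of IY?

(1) The final state's coefficient on |10> equals -sqrt(2)/2.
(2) The amplitude on |00> is sqrt(2)/2.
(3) The expectation value of IX is 0.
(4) The expectation value of IY is 0.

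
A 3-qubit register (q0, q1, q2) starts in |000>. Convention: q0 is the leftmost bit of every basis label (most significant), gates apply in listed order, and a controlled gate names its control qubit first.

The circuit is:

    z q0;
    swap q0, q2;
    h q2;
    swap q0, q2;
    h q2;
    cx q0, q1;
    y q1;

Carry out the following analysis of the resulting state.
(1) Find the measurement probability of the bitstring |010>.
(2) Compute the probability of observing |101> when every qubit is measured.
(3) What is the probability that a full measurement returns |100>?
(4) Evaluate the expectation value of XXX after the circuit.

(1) The probability of measuring |010> is 1/4.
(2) A full measurement returns |101> with probability 1/4.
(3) Outcome |100> occurs with probability 1/4.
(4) The expectation value of XXX is -1.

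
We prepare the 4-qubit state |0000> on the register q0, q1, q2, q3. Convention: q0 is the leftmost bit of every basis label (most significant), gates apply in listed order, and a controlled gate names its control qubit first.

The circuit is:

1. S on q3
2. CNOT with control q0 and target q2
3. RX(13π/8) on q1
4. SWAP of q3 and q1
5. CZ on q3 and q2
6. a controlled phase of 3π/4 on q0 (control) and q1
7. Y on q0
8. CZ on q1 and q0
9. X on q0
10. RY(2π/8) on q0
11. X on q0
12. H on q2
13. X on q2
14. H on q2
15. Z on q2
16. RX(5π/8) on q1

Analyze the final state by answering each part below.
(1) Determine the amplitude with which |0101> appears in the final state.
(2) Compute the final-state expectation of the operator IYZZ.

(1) The final state's coefficient on |0101> equals -sqrt(2)*I/8.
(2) In the final state, IYZZ has expectation -sqrt(2)/4.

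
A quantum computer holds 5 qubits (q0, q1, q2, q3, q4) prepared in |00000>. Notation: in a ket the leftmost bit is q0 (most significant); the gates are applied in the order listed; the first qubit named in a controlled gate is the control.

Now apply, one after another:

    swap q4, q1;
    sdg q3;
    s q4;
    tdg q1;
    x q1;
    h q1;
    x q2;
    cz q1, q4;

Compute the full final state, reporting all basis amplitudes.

The final amplitudes are sqrt(2)/2 on |00100>, -sqrt(2)/2 on |01100>, and 0 on every other basis state.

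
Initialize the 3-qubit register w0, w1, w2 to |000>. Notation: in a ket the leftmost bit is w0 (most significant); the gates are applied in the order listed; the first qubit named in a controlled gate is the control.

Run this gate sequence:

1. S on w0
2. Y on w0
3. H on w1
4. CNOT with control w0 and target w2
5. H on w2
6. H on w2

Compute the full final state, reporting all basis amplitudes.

The final amplitudes are sqrt(2)*I/2 on |101>, sqrt(2)*I/2 on |111>, and 0 on every other basis state. Key observation: steps 5-6 multiply out to the identity, so the circuit reduces to the remaining gates.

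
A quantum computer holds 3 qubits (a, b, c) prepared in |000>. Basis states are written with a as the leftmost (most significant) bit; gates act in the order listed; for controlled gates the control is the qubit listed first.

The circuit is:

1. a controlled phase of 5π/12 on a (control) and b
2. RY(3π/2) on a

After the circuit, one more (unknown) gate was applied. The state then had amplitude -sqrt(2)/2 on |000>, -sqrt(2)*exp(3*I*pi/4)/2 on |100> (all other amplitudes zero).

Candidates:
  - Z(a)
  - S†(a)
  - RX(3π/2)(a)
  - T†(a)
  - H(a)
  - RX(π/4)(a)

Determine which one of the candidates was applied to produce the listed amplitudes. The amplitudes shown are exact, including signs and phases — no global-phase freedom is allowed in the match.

The applied gate was T†(a).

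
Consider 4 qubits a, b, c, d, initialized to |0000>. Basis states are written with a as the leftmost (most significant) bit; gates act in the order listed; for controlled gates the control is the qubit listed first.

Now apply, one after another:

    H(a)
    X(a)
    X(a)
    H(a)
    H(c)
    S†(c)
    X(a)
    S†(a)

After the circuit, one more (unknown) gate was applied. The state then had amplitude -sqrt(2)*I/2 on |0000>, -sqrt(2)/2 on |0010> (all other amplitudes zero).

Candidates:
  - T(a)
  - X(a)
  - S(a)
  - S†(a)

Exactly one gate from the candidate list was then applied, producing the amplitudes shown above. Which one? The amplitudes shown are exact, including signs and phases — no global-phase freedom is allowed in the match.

It was X(a) that produced the state shown. Key observation: steps 1-4 multiply out to the identity, so the circuit reduces to the remaining gates.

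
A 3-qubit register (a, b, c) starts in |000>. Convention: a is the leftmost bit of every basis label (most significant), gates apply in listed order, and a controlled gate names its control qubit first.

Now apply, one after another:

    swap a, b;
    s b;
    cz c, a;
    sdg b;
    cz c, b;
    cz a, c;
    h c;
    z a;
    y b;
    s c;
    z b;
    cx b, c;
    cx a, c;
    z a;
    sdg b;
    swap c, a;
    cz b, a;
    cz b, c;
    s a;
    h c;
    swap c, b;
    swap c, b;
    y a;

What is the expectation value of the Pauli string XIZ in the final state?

The observable XIZ averages to 0.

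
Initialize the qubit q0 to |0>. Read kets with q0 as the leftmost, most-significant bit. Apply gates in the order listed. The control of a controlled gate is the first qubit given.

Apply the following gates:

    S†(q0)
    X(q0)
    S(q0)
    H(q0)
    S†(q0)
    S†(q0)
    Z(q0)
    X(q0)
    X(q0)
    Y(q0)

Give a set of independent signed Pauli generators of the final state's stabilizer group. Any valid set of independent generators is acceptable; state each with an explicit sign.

The stabilizer group can be generated by +X, among other valid generating sets.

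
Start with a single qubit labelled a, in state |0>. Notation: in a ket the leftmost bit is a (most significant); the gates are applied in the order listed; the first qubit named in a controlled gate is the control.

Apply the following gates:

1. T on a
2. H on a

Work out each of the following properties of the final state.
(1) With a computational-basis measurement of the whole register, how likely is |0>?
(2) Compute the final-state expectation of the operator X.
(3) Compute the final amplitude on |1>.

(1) Outcome |0> occurs with probability 1/2.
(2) The expectation value of X is 1.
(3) The amplitude on |1> is sqrt(2)/2.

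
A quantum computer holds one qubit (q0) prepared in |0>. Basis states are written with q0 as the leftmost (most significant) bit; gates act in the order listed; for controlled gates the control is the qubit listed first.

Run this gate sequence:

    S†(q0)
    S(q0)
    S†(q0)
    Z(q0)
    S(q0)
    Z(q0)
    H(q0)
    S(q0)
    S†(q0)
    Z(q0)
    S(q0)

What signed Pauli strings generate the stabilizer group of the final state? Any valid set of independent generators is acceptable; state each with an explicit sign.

The final state is stabilized by the group generated by -Y; other independent generating sets are equally valid.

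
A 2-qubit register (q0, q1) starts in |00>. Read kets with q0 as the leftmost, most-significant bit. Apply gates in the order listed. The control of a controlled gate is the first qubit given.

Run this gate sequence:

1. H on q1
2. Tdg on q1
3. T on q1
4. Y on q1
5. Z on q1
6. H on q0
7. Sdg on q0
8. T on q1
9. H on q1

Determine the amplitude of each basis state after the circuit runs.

After the circuit, the state carries amplitude sqrt(2)*(-I - exp(3*I*pi/4))/4 on |00>, sqrt(2)*(-I + exp(3*I*pi/4))/4 on |01>, sqrt(2)*(-1 - exp(I*pi/4))/4 on |10>, sqrt(2)*(-1 + exp(I*pi/4))/4 on |11>.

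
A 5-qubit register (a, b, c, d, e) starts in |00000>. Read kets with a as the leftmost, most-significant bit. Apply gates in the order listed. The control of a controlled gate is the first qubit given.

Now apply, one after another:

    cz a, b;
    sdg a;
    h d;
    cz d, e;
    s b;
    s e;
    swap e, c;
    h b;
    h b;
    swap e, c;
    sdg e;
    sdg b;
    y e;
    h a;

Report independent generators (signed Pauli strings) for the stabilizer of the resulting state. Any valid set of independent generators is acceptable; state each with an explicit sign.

One valid set of independent stabilizer generators is +XIIII, +IIIXI, +IZIII, +IIZII, -IIIIZ (any independent generating set of the same group is equally correct). Key observation: gates 5-12 undo each other exactly, leaving only the rest of the circuit to track.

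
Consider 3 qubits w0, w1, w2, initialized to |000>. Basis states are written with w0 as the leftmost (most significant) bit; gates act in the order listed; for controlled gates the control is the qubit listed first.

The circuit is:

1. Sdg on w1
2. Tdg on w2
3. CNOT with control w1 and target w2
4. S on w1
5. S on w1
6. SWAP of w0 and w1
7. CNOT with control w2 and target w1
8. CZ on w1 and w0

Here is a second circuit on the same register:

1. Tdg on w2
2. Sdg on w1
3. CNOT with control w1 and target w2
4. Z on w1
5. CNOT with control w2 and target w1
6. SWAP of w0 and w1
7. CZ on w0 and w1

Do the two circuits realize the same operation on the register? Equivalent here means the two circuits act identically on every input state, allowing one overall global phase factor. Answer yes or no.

No, they are not equivalent — no single phase factor reconciles the two unitaries.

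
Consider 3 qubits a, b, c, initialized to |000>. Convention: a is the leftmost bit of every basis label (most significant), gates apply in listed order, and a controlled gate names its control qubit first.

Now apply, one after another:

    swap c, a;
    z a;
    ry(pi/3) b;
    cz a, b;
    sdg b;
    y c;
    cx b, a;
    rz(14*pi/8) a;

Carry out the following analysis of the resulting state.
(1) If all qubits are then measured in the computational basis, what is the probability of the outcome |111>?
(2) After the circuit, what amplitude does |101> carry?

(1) The probability of measuring |111> is 1/4.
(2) The amplitude on |101> is 0.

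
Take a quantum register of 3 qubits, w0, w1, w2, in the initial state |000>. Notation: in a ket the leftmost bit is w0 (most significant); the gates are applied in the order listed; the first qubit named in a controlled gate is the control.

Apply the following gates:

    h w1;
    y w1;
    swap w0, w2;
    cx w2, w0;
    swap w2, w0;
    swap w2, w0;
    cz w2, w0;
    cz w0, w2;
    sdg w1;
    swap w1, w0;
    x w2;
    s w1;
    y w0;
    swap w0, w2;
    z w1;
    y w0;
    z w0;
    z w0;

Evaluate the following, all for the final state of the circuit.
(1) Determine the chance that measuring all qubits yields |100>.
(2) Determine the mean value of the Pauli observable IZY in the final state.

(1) Outcome |100> occurs with probability 0. Key observation: gates 5-6 undo each other exactly, leaving only the rest of the circuit to track.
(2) The observable IZY averages to 1.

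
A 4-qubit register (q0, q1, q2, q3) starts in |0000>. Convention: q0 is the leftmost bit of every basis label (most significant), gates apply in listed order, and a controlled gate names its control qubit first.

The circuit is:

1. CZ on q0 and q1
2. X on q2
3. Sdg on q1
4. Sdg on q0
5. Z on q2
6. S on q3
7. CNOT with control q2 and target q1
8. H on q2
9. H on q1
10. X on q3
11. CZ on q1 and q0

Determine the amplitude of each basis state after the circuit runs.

The final amplitudes are -1/2 on |0001>, 1/2 on |0011>, 1/2 on |0101>, -1/2 on |0111>, and 0 on every other basis state.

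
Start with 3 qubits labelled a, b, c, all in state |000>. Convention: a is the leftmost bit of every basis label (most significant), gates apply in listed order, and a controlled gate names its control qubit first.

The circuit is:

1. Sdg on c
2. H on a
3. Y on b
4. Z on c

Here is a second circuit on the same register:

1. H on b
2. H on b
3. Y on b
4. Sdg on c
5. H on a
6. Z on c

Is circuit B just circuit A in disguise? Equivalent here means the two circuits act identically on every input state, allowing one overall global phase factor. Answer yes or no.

Yes: on every input state the two circuits agree up to one overall phase factor.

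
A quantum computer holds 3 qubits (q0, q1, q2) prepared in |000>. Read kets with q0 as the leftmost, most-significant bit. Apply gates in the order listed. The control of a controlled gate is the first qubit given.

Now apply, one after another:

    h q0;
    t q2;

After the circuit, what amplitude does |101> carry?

The amplitude on |101> is 0.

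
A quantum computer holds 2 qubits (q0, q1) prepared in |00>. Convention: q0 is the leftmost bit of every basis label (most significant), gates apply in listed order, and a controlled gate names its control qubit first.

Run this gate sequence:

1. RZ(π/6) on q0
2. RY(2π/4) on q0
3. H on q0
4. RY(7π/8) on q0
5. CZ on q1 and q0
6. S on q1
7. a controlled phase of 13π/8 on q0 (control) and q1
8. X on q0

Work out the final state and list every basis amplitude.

After the circuit, the state carries amplitude -exp(11*I*pi/12)*cos(pi/16) on |00>, 0 on |01>, -exp(11*I*pi/12)*sin(pi/16) on |10>, 0 on |11>.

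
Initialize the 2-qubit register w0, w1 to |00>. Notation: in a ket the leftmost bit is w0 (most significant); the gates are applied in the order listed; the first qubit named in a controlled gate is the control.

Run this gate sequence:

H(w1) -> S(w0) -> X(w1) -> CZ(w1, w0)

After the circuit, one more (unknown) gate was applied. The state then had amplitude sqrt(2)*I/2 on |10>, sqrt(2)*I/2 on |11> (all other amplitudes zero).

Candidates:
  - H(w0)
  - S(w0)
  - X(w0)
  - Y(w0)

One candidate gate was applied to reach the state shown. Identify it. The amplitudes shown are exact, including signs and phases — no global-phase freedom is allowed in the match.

It was Y(w0) that produced the state shown.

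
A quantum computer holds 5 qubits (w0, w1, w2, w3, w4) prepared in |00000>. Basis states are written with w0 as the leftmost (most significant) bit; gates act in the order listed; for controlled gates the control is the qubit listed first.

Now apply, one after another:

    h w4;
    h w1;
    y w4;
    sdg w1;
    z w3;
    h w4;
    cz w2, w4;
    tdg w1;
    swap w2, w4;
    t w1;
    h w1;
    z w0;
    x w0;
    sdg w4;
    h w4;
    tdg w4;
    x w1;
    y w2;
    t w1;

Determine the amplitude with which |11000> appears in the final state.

|11000> carries amplitude -1/2 in the final state.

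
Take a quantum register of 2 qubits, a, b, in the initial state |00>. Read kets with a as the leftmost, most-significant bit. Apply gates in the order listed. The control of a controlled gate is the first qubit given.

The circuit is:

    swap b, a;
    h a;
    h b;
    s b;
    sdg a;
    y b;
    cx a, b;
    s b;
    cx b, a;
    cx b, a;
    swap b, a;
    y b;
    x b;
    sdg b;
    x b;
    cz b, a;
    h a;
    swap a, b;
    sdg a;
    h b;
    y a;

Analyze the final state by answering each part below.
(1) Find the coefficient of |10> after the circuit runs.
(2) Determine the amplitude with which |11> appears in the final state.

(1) |10> carries amplitude -I/2 in the final state.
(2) The final state's coefficient on |11> equals -I/2.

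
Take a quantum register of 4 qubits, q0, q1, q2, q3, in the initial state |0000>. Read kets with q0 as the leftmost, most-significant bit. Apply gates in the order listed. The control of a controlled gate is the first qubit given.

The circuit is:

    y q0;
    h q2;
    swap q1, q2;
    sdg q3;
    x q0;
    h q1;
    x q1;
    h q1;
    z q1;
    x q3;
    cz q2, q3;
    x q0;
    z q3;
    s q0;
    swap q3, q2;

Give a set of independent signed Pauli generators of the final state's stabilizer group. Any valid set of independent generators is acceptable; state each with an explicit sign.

The final state is stabilized by the group generated by +IXII, -ZIII, -IIZI, +IIIZ; other independent generating sets are equally valid. Key observation: steps 6-9 multiply out to the identity, so the circuit reduces to the remaining gates.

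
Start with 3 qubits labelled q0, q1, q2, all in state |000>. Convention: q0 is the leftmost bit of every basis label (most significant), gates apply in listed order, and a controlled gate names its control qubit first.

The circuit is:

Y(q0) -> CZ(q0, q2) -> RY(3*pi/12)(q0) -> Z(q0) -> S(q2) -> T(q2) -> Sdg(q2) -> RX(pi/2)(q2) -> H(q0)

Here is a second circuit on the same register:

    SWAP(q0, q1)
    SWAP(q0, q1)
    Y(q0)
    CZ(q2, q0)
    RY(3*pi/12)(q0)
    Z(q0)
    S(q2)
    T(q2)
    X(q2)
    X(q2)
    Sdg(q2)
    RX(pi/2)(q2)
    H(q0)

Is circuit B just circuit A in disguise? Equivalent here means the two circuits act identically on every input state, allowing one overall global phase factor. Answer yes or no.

Yes, they are equivalent — the unitaries differ by at most a global phase.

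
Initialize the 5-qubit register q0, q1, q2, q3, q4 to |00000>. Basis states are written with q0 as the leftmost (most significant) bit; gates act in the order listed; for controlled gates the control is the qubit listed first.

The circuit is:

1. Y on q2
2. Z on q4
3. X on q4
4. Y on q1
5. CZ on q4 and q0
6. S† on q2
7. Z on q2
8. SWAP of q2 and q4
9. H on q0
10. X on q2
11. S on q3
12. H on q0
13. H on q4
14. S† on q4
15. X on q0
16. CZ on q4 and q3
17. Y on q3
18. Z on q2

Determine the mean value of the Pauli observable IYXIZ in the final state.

In the final state, IYXIZ has expectation 0.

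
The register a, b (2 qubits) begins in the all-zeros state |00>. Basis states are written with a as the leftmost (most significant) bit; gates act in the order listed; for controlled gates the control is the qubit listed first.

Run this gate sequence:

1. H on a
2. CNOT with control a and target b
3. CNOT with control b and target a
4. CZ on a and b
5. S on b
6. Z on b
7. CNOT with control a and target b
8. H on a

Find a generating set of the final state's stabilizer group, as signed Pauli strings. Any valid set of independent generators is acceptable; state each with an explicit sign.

One valid set of independent stabilizer generators is +XI, -IY (any independent generating set of the same group is equally correct).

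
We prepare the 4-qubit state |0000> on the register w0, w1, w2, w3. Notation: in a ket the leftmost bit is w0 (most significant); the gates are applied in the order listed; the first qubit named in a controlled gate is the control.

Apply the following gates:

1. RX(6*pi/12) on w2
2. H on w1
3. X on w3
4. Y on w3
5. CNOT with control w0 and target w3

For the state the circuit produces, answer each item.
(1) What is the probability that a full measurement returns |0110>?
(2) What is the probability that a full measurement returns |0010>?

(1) The probability of measuring |0110> is 1/4.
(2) Outcome |0010> occurs with probability 1/4.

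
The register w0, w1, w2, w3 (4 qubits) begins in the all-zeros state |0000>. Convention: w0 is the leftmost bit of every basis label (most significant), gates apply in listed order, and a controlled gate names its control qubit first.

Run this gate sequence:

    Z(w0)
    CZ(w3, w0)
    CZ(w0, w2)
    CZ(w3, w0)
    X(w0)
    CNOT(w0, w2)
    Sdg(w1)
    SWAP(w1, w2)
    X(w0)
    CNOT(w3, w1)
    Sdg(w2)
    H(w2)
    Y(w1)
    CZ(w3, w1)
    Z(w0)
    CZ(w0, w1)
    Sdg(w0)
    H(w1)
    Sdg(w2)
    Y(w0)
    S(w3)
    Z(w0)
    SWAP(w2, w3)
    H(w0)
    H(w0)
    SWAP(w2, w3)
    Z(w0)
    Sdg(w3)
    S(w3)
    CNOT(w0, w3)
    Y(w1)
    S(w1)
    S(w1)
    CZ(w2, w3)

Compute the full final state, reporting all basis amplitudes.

After the circuit, the state carries amplitude -I/2 on |1001>, 1/2 on |1011>, -I/2 on |1101>, 1/2 on |1111>, and 0 on every other basis state. Key observation: gates 21-28 undo each other exactly, leaving only the rest of the circuit to track.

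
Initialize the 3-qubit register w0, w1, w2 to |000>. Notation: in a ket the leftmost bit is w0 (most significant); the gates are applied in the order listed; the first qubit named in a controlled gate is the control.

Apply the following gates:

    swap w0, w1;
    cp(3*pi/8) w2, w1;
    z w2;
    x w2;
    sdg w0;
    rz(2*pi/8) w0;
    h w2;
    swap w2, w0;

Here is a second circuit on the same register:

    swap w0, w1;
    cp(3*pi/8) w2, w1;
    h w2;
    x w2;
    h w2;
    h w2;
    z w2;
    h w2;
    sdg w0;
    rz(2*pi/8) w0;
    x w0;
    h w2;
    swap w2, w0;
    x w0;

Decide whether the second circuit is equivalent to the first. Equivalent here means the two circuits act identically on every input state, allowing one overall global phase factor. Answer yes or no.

No — the two circuits implement different unitaries, even allowing a global phase.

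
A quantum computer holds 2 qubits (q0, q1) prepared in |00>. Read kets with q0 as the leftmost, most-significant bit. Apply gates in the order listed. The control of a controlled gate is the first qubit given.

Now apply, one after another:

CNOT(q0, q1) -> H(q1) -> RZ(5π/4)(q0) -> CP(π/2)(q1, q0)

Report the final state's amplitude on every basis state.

The final amplitudes are -sqrt(2)*exp(3*I*pi/8)/2 on |00>, -sqrt(2)*exp(3*I*pi/8)/2 on |01>, 0 on |10>, 0 on |11>.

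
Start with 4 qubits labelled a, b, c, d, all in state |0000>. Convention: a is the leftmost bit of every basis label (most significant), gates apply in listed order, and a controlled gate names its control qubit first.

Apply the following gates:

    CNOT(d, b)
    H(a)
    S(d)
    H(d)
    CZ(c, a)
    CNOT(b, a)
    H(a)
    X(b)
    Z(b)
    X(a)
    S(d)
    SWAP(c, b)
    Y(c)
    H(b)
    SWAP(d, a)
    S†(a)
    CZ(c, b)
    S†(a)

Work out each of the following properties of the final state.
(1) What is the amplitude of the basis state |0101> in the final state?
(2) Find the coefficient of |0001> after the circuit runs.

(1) |0101> carries amplitude I/2 in the final state.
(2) The final state's coefficient on |0001> equals I/2.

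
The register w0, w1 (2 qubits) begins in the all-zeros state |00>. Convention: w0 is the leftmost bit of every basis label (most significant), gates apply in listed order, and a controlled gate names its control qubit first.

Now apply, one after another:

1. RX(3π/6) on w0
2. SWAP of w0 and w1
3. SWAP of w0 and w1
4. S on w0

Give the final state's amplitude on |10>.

The final state's coefficient on |10> equals sqrt(2)/2.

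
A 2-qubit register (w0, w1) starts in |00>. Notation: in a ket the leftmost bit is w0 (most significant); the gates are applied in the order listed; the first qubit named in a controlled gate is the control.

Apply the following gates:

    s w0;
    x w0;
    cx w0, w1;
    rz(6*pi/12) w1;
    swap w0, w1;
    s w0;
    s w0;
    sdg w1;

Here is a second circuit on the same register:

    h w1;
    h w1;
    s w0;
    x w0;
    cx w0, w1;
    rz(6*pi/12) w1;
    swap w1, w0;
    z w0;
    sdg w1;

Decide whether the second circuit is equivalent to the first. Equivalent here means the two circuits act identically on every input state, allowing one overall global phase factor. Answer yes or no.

Yes, they are equivalent — the unitaries differ by at most a global phase.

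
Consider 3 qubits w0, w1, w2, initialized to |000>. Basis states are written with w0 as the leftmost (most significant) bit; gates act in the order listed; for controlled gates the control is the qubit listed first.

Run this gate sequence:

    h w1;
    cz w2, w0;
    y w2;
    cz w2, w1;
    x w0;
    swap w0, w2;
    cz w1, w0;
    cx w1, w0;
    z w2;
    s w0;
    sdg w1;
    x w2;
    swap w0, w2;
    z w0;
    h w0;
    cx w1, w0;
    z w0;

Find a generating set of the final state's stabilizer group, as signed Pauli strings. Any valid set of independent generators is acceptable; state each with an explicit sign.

One valid set of independent stabilizer generators is -XII, -IXX, -IZZ (any independent generating set of the same group is equally correct).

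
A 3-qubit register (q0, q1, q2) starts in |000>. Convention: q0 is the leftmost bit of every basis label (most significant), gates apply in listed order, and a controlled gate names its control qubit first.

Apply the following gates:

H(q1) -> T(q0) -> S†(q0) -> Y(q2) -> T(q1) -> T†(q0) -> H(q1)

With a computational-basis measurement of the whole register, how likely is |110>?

The probability of measuring |110> is 0.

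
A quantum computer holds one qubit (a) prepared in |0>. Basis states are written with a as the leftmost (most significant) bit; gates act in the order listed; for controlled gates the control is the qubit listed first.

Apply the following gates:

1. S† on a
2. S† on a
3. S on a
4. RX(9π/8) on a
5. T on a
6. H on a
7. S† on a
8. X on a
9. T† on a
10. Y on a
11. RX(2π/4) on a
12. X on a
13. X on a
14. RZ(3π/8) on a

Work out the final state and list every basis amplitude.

After the circuit, the state carries amplitude I*exp(-7*I*pi/16)*cos(7*pi/16)/2 + I*exp(-3*I*pi/16)*cos(7*pi/16)/2 + exp(I*pi/16)*sin(7*pi/16)/2 - exp(-3*I*pi/16)*sin(7*pi/16)/2 on |0>, -exp(3*I*pi/16)*cos(7*pi/16)/2 + exp(-I*pi/16)*cos(7*pi/16)/2 + I*exp(7*I*pi/16)*sin(7*pi/16)/2 + I*exp(3*I*pi/16)*sin(7*pi/16)/2 on |1>.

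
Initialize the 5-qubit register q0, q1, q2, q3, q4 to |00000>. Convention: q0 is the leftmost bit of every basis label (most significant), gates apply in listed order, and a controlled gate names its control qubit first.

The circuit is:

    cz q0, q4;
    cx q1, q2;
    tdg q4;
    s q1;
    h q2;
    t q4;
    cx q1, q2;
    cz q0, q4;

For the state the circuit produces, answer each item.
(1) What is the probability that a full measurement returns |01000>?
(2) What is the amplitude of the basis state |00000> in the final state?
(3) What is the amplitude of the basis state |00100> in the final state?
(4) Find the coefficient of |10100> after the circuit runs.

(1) Outcome |01000> occurs with probability 0.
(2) The amplitude on |00000> is sqrt(2)/2.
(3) The final state's coefficient on |00100> equals sqrt(2)/2.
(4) |10100> carries amplitude 0 in the final state.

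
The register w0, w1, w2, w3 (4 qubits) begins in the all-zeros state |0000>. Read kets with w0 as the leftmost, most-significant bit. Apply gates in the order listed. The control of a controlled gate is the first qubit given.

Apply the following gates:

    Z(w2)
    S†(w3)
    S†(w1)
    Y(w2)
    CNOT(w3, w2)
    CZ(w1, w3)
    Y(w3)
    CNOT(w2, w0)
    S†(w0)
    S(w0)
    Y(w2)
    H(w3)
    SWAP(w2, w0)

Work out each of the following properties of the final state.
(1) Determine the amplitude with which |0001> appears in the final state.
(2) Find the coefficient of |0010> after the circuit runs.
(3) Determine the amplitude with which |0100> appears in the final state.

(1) |0001> carries amplitude 0 in the final state.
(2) |0010> carries amplitude sqrt(2)*I/2 in the final state.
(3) The amplitude on |0100> is 0.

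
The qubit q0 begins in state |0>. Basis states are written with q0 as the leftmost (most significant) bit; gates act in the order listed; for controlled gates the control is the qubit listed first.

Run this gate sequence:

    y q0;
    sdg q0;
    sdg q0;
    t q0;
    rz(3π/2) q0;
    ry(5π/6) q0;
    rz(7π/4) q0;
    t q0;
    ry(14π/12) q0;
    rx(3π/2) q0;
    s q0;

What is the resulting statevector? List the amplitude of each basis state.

After the circuit, the state carries amplitude sqrt(2)*exp(I*pi/8)/2 on |0>, sqrt(2)*exp(I*pi/8)/2 on |1>.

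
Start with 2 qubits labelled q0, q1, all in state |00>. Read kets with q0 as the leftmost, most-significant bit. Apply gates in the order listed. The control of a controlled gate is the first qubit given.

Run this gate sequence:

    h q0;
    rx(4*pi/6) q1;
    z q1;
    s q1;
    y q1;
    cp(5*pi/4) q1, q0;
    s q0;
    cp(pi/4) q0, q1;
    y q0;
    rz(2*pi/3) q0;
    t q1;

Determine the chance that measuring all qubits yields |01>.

Outcome |01> occurs with probability 1/8.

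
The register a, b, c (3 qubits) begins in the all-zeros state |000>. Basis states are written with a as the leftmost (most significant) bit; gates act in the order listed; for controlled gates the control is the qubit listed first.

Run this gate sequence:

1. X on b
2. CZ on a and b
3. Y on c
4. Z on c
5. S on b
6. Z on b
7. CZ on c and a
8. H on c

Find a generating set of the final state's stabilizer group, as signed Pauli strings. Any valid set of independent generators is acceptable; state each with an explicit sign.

The stabilizer group can be generated by -IIX, +ZII, -IZI, among other valid generating sets.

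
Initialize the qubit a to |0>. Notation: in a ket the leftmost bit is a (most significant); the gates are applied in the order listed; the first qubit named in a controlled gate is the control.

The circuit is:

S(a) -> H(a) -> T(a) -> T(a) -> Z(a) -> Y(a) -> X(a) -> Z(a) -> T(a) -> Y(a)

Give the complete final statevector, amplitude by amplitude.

After the circuit, the state carries amplitude -sqrt(2)*exp(3*I*pi/4)/2 on |0>, -sqrt(2)/2 on |1>.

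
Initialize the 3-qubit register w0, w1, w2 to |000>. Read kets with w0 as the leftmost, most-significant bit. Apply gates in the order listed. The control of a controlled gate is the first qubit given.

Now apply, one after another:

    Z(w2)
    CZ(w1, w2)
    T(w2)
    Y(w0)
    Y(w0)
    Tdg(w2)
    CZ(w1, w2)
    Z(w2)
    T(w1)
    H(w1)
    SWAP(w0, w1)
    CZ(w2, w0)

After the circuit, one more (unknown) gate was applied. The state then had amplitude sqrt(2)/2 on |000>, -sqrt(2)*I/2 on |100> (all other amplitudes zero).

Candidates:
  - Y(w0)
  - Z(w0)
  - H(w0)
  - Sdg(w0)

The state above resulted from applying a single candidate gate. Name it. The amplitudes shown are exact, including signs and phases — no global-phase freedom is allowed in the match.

It was Sdg(w0) that produced the state shown. Key observation: the block from step 1 through step 8 cancels to the identity and can be dropped.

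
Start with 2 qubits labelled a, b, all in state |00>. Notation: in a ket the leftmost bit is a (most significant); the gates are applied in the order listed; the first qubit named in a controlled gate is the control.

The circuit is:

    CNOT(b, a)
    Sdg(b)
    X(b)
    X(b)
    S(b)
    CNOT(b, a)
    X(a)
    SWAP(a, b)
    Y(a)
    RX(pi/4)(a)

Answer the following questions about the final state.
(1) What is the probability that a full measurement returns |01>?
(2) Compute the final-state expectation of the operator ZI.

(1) The probability of measuring |01> is 1/2 - sqrt(2)/4. Key observation: the block from step 1 through step 6 cancels to the identity and can be dropped.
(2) In the final state, ZI has expectation -sqrt(2)/2.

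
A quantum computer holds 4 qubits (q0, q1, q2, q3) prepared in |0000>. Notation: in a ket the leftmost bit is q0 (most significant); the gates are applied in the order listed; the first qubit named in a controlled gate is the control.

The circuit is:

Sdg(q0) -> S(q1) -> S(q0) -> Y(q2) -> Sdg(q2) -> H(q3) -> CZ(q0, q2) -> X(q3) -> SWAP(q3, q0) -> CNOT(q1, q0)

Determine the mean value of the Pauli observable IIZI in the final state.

In the final state, IIZI has expectation -1.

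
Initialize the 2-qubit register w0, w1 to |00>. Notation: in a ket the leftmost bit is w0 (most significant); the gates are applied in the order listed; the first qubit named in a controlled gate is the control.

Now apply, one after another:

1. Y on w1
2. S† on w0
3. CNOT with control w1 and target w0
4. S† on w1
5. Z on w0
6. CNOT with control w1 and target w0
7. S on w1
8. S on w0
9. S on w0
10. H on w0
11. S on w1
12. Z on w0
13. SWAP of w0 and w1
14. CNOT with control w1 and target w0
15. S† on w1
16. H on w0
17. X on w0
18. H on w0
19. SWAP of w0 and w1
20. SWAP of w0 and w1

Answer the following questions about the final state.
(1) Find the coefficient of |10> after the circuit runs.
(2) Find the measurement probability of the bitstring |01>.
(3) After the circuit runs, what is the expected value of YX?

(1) The amplitude on |10> is -sqrt(2)/2.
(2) Outcome |01> occurs with probability 1/2.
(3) The expectation value of YX is 1.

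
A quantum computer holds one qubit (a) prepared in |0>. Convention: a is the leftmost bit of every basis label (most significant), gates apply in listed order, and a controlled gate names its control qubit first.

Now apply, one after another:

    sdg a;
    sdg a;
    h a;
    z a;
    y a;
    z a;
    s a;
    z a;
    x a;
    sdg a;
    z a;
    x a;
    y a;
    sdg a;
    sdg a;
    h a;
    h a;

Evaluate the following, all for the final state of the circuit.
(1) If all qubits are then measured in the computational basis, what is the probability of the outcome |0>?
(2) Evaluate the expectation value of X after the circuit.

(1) The probability of measuring |0> is 1/2. Key observation: steps 16-17 multiply out to the identity, so the circuit reduces to the remaining gates.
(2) The expectation value of X is 1.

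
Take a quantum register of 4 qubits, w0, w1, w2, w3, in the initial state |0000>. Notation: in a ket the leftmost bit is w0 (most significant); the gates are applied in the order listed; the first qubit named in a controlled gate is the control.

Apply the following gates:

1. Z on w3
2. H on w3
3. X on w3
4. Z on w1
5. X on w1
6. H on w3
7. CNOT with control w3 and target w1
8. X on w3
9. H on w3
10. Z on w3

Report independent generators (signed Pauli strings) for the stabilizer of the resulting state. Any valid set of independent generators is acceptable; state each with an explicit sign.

One valid set of independent stabilizer generators is +IIIX, +ZIII, -IZII, +IIZI (any independent generating set of the same group is equally correct).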